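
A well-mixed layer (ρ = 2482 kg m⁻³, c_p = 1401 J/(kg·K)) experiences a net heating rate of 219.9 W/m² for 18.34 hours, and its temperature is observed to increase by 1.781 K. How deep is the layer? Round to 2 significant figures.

2.3 m

Heat input Q = F Δt = 219.9 × 66000 s = 1.45×10^7 J/m².
Required areal heat capacity C = Q / ΔT = 8.15×10^6 J/(m²·K).
Depth D = C / (ρ c_p) = 8.15×10^6 / (2482 × 1401) = 2.34 m.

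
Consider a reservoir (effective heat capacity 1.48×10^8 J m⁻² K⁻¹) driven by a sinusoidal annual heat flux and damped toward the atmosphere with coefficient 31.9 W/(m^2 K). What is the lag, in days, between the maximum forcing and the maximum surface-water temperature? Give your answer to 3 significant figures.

43.3 days

Areal heat capacity C = 1.48×10^8 J m⁻² K⁻¹ (given).
ω = 2π / 3.15×10^7 s = 1.99×10^-7 s⁻¹.
Phase lag φ = arctan(Cω/λ) = arctan(29.5/31.9) = 0.746 rad.
Time lag = φ / ω = 0.746 / 1.99×10^-7 = 3.74×10^6 s = 43.3 days.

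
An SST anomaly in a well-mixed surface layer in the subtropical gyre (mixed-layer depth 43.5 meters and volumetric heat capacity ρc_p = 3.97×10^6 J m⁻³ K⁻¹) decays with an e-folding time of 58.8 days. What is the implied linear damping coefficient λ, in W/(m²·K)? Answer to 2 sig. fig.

Areal heat capacity C = ρc_p × D = 3.97×10^6 × 43.5 = 1.73×10^8 J/(m^2 K).
τ = 58.8 days = 5.08×10^6 s.
λ = C / τ = 1.73×10^8 / 5.08×10^6 = 34.0 W/(m²·K).

34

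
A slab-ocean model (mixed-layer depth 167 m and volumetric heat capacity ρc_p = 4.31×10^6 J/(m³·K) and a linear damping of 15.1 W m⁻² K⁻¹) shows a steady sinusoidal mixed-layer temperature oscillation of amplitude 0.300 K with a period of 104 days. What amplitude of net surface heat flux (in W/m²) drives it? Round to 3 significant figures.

Areal heat capacity C = ρc_p × D = 4.31×10^6 × 167 = 7.20×10^8 J/(m^2 K).
ω = 2π / 8.99×10^6 s = 6.99×10^-7 s⁻¹.
√((Cω)² + λ²) = √((503)² + 15.1²) = 504 W/(m²·K).
F₀ = A × √((Cω)²+λ²) = 0.300 × 504 = 151 W/m².

151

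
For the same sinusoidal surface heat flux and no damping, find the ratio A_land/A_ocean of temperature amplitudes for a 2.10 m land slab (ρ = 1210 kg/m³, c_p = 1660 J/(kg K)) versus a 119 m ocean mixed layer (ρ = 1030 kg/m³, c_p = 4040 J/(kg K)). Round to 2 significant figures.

120

C_ocean = 1030 × 4040 × 119 = 4.95×10^8 J/(m²·K).
C_land = 1210 × 1660 × 2.10 = 4.22×10^6 J/(m²·K).
Undamped amplitude ∝ 1/C, so A_land/A_ocean = C_ocean/C_land = 117.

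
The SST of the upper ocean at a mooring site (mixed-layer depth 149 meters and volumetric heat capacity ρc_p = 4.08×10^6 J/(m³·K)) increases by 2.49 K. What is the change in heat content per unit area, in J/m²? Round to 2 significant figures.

Areal heat capacity C = ρc_p × D = 4.08×10^6 × 149 = 6.08×10^8 J/(m²·K).
ΔQ = C ΔT = 6.08×10^8 × 2.49 = 1.51×10^9 J/m².

1.5×10^9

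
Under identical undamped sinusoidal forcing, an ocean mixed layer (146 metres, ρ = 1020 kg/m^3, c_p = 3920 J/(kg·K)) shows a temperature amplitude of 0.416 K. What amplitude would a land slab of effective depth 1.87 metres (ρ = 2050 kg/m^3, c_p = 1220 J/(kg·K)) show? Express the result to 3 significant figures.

C_ocean = 5.84×10^8 J/(m²·K); C_land = 4.68×10^6 J/(m²·K).
A ∝ 1/C ⇒ A_land = A_ocean × C_ocean/C_land = 0.416 × 125 = 51.9 K.

51.9 K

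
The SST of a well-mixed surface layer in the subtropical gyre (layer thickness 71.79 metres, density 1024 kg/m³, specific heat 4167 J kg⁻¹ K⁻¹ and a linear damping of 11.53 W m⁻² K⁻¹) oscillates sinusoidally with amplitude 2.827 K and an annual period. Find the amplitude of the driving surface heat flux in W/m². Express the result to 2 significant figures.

180

Areal heat capacity C = ρ c_p D = 1024 × 4167 × 71.79 = 3.06×10^8 J m⁻² K⁻¹.
ω = 2π / 3.15×10^7 s = 1.99×10^-7 s⁻¹.
√((Cω)² + λ²) = √((61.0)² + 11.53²) = 62.1 W/(m²·K).
F₀ = A × √((Cω)²+λ²) = 2.827 × 62.1 = 176 W/m².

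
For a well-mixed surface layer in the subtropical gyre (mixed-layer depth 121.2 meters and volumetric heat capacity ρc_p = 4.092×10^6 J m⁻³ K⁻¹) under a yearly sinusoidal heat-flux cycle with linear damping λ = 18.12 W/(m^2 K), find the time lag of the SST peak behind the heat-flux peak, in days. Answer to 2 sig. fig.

Areal heat capacity C = ρc_p × D = 4.092×10^6 × 121.2 = 4.96×10^8 J/(m^2 K).
ω = 2π / 3.15×10^7 s = 1.99×10^-7 s⁻¹.
Phase lag φ = arctan(Cω/λ) = arctan(98.8/18.12) = 1.39 rad.
Time lag = φ / ω = 1.39 / 1.99×10^-7 = 6.97×10^6 s = 80.7 days.

81 days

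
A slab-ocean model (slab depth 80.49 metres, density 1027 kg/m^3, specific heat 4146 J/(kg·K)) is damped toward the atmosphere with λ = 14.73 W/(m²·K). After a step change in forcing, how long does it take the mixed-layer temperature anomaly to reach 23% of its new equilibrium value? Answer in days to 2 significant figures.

70 days

Areal heat capacity C = ρ c_p D = 1027 × 4146 × 80.49 = 3.43×10^8 J m⁻² K⁻¹.
τ = C / λ = 3.43×10^8 / 14.73 = 2.33×10^7 s.
Fraction reached: 1 − e^(−t/τ) = 0.23 ⇒ t = −τ ln(1 − 0.23) = τ × 0.261.
t = 6.08×10^6 s = 70.4 days.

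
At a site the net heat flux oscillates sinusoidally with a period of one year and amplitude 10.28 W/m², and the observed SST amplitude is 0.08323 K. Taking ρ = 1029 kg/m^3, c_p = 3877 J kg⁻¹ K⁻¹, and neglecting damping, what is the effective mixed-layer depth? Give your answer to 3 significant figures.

ω = 2π / 3.15×10^7 s = 1.99×10^-7 s⁻¹.
Required C = F₀ / (A ω) = 10.28 / (0.08323 × 1.99×10^-7) = 6.20×10^8 J/(m²·K).
D = C / (ρ c_p) = 6.20×10^8 / (1029 × 3877) = 155 m.

155 m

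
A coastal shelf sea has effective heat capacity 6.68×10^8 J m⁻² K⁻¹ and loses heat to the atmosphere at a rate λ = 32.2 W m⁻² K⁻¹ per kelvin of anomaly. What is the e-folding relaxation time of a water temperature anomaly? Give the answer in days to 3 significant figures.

240 days

Areal heat capacity C = 6.68×10^8 J m⁻² K⁻¹ (given).
Relaxation time τ = C / λ = 6.68×10^8 / 32.2 = 2.07×10^7 s.
In days: 2.07×10^7 s / (86400 s/day) = 240 days.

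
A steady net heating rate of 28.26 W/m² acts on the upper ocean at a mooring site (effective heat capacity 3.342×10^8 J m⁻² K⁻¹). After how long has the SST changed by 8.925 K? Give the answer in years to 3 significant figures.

3.34 years

Areal heat capacity C = 3.342×10^8 J m⁻² K⁻¹ (given).
Time required: Δt = C ΔT / F = 3.34×10^8 × 8.925 / 28.26 = 1.06×10^8 s.
In years: 1.06×10^8 s / (3.156×10^7 s/year) = 3.34 years.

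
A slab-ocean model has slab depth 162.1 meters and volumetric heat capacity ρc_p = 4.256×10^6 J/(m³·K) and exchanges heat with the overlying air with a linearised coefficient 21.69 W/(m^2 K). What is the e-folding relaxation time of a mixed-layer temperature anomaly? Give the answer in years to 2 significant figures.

1.0 years

Areal heat capacity C = ρc_p × D = 4.256×10^6 × 162.1 = 6.90×10^8 J/(m^2 K).
Relaxation time τ = C / λ = 6.90×10^8 / 21.69 = 3.18×10^7 s.
In years: 3.18×10^7 s / (3.156×10^7 s/year) = 1.01 years.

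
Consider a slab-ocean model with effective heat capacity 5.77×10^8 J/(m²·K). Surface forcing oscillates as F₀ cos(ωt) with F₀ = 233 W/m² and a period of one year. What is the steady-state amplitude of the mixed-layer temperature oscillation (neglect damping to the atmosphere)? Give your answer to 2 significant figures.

2.0 K

Areal heat capacity C = 5.77×10^8 J/(m²·K) (given).
Angular frequency ω = 2π / T = 2π / 3.15×10^7 s = 1.99×10^-7 s⁻¹.
Cω = 5.77×10^8 × 1.99×10^-7 = 115 W/(m²·K).
Amplitude A = F₀ / (Cω) = 233 / 115 = 2.03 K.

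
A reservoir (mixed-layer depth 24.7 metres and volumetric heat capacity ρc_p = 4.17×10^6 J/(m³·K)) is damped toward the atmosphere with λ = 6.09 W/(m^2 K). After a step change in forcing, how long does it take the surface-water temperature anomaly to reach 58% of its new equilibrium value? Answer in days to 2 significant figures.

Areal heat capacity C = ρc_p × D = 4.17×10^6 × 24.7 = 1.03×10^8 J/(m²·K).
τ = C / λ = 1.03×10^8 / 6.09 = 1.69×10^7 s.
Fraction reached: 1 − e^(−t/τ) = 0.58 ⇒ t = −τ ln(1 − 0.58) = τ × 0.868.
t = 1.47×10^7 s = 170 days.

170 days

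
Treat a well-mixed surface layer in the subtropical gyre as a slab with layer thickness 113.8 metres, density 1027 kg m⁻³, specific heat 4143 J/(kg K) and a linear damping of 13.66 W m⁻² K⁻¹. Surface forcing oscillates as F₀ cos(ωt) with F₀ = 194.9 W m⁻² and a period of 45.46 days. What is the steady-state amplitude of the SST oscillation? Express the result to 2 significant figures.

0.25 K

Areal heat capacity C = ρ c_p D = 1027 × 4143 × 113.8 = 4.84×10^8 J m⁻² K⁻¹.
Angular frequency ω = 2π / T = 2π / 3.93×10^6 s = 1.60×10^-6 s⁻¹.
√((Cω)² + λ²) = √((775)² + 13.66²) = 775 W/(m²·K).
Amplitude A = F₀ / √((Cω)²+λ²) = 194.9 / 775 = 0.252 K.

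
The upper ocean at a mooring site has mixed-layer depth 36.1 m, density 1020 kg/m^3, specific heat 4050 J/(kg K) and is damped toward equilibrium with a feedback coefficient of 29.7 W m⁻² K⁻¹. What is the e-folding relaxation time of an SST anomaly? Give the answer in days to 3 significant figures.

58.1 days

Areal heat capacity C = ρ c_p D = 1020 × 4050 × 36.1 = 1.49×10^8 J/(m^2 K).
Relaxation time τ = C / λ = 1.49×10^8 / 29.7 = 5.02×10^6 s.
In days: 5.02×10^6 s / (86400 s/day) = 58.1 days.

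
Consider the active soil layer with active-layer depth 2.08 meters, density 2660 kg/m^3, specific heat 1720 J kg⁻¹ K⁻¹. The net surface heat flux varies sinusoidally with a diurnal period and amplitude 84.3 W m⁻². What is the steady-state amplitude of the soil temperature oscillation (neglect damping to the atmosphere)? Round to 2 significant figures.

Areal heat capacity C = ρ c_p D = 2660 × 1720 × 2.08 = 9.52×10^6 J/(m^2 K).
Angular frequency ω = 2π / T = 2π / 86400 s = 7.27×10^-5 s⁻¹.
Cω = 9.52×10^6 × 7.27×10^-5 = 692 W/(m²·K).
Amplitude A = F₀ / (Cω) = 84.3 / 692 = 0.122 K.

0.12 K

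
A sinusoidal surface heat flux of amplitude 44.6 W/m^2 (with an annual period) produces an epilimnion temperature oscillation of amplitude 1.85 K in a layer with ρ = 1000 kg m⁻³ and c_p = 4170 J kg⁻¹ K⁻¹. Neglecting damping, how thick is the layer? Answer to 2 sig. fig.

ω = 2π / 3.15×10^7 s = 1.99×10^-7 s⁻¹.
Required C = F₀ / (A ω) = 44.6 / (1.85 × 1.99×10^-7) = 1.21×10^8 J/(m²·K).
D = C / (ρ c_p) = 1.21×10^8 / (1000 × 4170) = 29.0 m.

29 m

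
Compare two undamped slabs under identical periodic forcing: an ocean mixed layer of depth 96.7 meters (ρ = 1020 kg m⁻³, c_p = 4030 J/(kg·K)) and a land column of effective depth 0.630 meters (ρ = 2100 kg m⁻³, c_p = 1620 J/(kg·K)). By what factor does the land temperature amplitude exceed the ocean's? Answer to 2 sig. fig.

190

C_ocean = 1020 × 4030 × 96.7 = 3.97×10^8 J/(m²·K).
C_land = 2100 × 1620 × 0.630 = 2.14×10^6 J/(m²·K).
Undamped amplitude ∝ 1/C, so A_land/A_ocean = C_ocean/C_land = 185.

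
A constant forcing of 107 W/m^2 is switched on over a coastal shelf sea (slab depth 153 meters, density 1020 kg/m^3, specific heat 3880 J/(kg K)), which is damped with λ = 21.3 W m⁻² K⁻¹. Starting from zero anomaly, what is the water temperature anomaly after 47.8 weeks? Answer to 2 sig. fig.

Areal heat capacity C = ρ c_p D = 1020 × 3880 × 153 = 6.06×10^8 J/(m²·K).
τ = C / λ = 6.06×10^8 / 21.3 = 2.84×10^7 s.
Equilibrium anomaly ΔT_eq = F / λ = 107 / 21.3 = 5.02 K.
t = 47.8 weeks = 2.89×10^7 s, so t/τ = 1.02.
ΔT(t) = ΔT_eq (1 − e^(−t/τ)) = 5.02 × (1 − e^−1.02) = 3.21 K.

3.2 K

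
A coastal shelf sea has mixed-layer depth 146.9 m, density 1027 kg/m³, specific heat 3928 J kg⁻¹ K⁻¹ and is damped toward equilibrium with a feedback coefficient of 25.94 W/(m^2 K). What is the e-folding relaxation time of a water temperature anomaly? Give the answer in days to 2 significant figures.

260 days

Areal heat capacity C = ρ c_p D = 1027 × 3928 × 146.9 = 5.93×10^8 J/(m²·K).
Relaxation time τ = C / λ = 5.93×10^8 / 25.94 = 2.28×10^7 s.
In days: 2.28×10^7 s / (86400 s/day) = 264 days.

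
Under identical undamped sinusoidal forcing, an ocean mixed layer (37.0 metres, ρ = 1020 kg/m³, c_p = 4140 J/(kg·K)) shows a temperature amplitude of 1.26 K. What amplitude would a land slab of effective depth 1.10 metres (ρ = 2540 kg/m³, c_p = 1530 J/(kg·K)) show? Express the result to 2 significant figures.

46 K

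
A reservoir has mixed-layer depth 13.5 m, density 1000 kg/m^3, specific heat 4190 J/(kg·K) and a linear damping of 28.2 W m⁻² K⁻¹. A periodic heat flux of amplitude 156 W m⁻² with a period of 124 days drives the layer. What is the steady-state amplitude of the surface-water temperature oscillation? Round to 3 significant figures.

Areal heat capacity C = ρ c_p D = 1000 × 4190 × 13.5 = 5.66×10^7 J/(m²·K).
Angular frequency ω = 2π / T = 2π / 1.07×10^7 s = 5.86×10^-7 s⁻¹.
√((Cω)² + λ²) = √((33.2)² + 28.2²) = 43.5 W/(m²·K).
Amplitude A = F₀ / √((Cω)²+λ²) = 156 / 43.5 = 3.58 K.

3.58 K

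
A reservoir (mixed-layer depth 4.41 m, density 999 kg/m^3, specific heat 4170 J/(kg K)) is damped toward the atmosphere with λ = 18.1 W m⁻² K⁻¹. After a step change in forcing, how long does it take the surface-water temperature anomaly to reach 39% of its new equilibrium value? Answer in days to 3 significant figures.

5.81 days

Areal heat capacity C = ρ c_p D = 999 × 4170 × 4.41 = 1.84×10^7 J/(m^2 K).
τ = C / λ = 1.84×10^7 / 18.1 = 1.01×10^6 s.
Fraction reached: 1 − e^(−t/τ) = 0.39 ⇒ t = −τ ln(1 − 0.39) = τ × 0.494.
t = 5.02×10^5 s = 5.81 days.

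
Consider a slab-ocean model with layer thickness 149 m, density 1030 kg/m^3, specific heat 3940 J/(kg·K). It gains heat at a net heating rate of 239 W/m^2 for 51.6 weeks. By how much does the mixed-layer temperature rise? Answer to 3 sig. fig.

12.3 K

Areal heat capacity C = ρ c_p D = 1030 × 3940 × 149 = 6.05×10^8 J/(m²·K).
Net heat input Q = F Δt = 239 × (51.6 weeks × 6.048×10^5 s/week) = 7.46×10^9 J/m².
ΔT = Q / C = 7.46×10^9 / 6.05×10^8 = 12.3 K.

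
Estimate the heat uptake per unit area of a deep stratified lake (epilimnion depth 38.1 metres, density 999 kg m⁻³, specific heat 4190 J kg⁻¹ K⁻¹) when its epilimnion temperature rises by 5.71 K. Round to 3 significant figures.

Areal heat capacity C = ρ c_p D = 999 × 4190 × 38.1 = 1.59×10^8 J/(m²·K).
ΔQ = C ΔT = 1.59×10^8 × 5.71 = 9.11×10^8 J/m².

9.11×10^8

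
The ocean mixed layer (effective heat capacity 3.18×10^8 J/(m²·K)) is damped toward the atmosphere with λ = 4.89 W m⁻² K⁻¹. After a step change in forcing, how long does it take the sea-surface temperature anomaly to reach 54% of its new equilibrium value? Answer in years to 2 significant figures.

1.6 years

Areal heat capacity C = 3.18×10^8 J/(m²·K) (given).
τ = C / λ = 3.18×10^8 / 4.89 = 6.50×10^7 s.
Fraction reached: 1 − e^(−t/τ) = 0.54 ⇒ t = −τ ln(1 − 0.54) = τ × 0.777.
t = 5.05×10^7 s = 1.60 years.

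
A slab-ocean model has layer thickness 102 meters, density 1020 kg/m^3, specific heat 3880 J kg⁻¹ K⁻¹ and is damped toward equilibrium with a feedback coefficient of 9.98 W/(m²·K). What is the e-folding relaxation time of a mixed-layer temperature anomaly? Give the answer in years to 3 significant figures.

1.28 years

Areal heat capacity C = ρ c_p D = 1020 × 3880 × 102 = 4.04×10^8 J/(m²·K).
Relaxation time τ = C / λ = 4.04×10^8 / 9.98 = 4.04×10^7 s.
In years: 4.04×10^7 s / (3.156×10^7 s/year) = 1.28 years.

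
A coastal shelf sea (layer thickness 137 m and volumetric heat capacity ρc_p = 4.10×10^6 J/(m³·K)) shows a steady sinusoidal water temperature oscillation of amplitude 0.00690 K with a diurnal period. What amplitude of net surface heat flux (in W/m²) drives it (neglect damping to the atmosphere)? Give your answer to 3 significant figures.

Areal heat capacity C = ρc_p × D = 4.10×10^6 × 137 = 5.62×10^8 J m⁻² K⁻¹.
ω = 2π / 86400 s = 7.27×10^-5 s⁻¹.
Cω = 5.62×10^8 × 7.27×10^-5 = 40800 W/(m²·K).
F₀ = A × Cω = 0.00690 × 40800 = 282 W/m².

282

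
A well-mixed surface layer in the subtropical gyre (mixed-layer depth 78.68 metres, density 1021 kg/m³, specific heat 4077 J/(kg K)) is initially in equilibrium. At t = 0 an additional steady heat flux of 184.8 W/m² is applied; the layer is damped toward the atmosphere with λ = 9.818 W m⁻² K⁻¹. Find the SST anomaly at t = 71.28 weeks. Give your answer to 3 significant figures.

13.7 K

Areal heat capacity C = ρ c_p D = 1021 × 4077 × 78.68 = 3.28×10^8 J/(m^2 K).
τ = C / λ = 3.28×10^8 / 9.818 = 3.34×10^7 s.
Equilibrium anomaly ΔT_eq = F / λ = 184.8 / 9.818 = 18.8 K.
t = 71.28 weeks = 4.31×10^7 s, so t/τ = 1.29.
ΔT(t) = ΔT_eq (1 − e^(−t/τ)) = 18.8 × (1 − e^−1.29) = 13.7 K.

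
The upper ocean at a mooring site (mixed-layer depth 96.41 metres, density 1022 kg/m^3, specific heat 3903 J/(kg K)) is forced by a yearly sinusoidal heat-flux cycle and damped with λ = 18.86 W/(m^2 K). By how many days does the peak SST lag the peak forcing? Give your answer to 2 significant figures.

77 days

Areal heat capacity C = ρ c_p D = 1022 × 3903 × 96.41 = 3.85×10^8 J m⁻² K⁻¹.
ω = 2π / 3.15×10^7 s = 1.99×10^-7 s⁻¹.
Phase lag φ = arctan(Cω/λ) = arctan(76.6/18.86) = 1.33 rad.
Time lag = φ / ω = 1.33 / 1.99×10^-7 = 6.67×10^6 s = 77.2 days.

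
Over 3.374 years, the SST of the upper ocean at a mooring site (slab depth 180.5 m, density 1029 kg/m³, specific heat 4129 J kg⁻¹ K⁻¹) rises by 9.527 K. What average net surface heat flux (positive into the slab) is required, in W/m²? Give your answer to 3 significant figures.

68.6

Areal heat capacity C = ρ c_p D = 1029 × 4129 × 180.5 = 7.67×10^8 J/(m^2 K).
Required heat per unit area: Q = C ΔT = 7.67×10^8 × 9.527 = 7.31×10^9 J/m².
Flux F = Q / Δt = 7.31×10^9 / 1.06×10^8 s = 68.6 W/m².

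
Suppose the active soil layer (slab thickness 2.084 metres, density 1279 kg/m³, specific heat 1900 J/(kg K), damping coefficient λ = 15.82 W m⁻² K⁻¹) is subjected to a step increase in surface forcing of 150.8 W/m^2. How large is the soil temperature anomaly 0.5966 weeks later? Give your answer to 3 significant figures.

6.44 K

Areal heat capacity C = ρ c_p D = 1279 × 1900 × 2.084 = 5.06×10^6 J/(m^2 K).
τ = C / λ = 5.06×10^6 / 15.82 = 3.20×10^5 s.
Equilibrium anomaly ΔT_eq = F / λ = 150.8 / 15.82 = 9.53 K.
t = 0.5966 weeks = 3.61×10^5 s, so t/τ = 1.13.
ΔT(t) = ΔT_eq (1 − e^(−t/τ)) = 9.53 × (1 − e^−1.13) = 6.44 K.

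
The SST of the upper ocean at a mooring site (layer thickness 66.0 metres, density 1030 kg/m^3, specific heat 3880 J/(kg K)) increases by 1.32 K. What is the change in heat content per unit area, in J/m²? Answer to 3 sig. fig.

Areal heat capacity C = ρ c_p D = 1030 × 3880 × 66.0 = 2.64×10^8 J/(m^2 K).
ΔQ = C ΔT = 2.64×10^8 × 1.32 = 3.48×10^8 J/m².

3.48×10^8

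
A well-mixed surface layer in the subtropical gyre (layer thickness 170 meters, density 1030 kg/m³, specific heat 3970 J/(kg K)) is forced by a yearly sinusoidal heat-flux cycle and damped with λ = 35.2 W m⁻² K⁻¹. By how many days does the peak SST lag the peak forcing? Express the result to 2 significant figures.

Areal heat capacity C = ρ c_p D = 1030 × 3970 × 170 = 6.95×10^8 J m⁻² K⁻¹.
ω = 2π / 3.15×10^7 s = 1.99×10^-7 s⁻¹.
Phase lag φ = arctan(Cω/λ) = arctan(139/35.2) = 1.32 rad.
Time lag = φ / ω = 1.32 / 1.99×10^-7 = 6.63×10^6 s = 76.8 days.

77 days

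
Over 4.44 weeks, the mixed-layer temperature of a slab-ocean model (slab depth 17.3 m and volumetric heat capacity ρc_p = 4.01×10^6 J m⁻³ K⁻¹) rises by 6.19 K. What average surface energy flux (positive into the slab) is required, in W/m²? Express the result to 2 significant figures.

160

Areal heat capacity C = ρc_p × D = 4.01×10^6 × 17.3 = 6.94×10^7 J m⁻² K⁻¹.
Required heat per unit area: Q = C ΔT = 6.94×10^7 × 6.19 = 4.29×10^8 J/m².
Flux F = Q / Δt = 4.29×10^8 / 2.69×10^6 s = 160 W/m².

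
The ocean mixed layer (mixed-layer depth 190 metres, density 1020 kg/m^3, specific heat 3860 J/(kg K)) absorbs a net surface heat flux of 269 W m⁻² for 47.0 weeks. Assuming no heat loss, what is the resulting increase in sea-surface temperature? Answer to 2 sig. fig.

10 K

Areal heat capacity C = ρ c_p D = 1020 × 3860 × 190 = 7.48×10^8 J/(m^2 K).
Net heat input Q = F Δt = 269 × (47.0 weeks × 6.048×10^5 s/week) = 7.65×10^9 J/m².
ΔT = Q / C = 7.65×10^9 / 7.48×10^8 = 10.2 K.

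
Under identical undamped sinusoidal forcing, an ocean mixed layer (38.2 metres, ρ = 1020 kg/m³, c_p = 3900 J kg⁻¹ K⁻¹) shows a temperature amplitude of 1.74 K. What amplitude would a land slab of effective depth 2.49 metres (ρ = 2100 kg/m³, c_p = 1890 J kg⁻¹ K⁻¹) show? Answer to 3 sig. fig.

C_ocean = 1.52×10^8 J/(m²·K); C_land = 9.88×10^6 J/(m²·K).
A ∝ 1/C ⇒ A_land = A_ocean × C_ocean/C_land = 1.74 × 15.4 = 26.8 K.

26.8 K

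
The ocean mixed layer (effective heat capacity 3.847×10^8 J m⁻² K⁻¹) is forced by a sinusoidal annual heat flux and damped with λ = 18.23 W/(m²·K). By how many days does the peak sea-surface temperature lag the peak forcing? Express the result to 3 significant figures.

77.7 days

Areal heat capacity C = 3.847×10^8 J m⁻² K⁻¹ (given).
ω = 2π / 3.15×10^7 s = 1.99×10^-7 s⁻¹.
Phase lag φ = arctan(Cω/λ) = arctan(76.6/18.23) = 1.34 rad.
Time lag = φ / ω = 1.34 / 1.99×10^-7 = 6.71×10^6 s = 77.7 days.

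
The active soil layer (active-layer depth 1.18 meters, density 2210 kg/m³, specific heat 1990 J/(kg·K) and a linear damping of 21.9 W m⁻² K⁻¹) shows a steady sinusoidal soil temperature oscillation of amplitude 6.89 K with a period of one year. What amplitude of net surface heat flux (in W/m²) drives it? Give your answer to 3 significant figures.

Areal heat capacity C = ρ c_p D = 2210 × 1990 × 1.18 = 5.19×10^6 J m⁻² K⁻¹.
ω = 2π / 3.15×10^7 s = 1.99×10^-7 s⁻¹.
√((Cω)² + λ²) = √((1.03)² + 21.9²) = 21.9 W/(m²·K).
F₀ = A × √((Cω)²+λ²) = 6.89 × 21.9 = 151 W/m².

151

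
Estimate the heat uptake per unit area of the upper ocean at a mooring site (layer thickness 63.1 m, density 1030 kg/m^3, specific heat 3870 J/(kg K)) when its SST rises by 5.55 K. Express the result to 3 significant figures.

Areal heat capacity C = ρ c_p D = 1030 × 3870 × 63.1 = 2.52×10^8 J/(m²·K).
ΔQ = C ΔT = 2.52×10^8 × 5.55 = 1.40×10^9 J/m².

1.40×10^9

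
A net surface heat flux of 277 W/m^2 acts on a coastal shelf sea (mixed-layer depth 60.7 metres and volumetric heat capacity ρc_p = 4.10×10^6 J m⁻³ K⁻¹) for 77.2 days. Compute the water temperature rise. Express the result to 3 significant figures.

7.42 K

Areal heat capacity C = ρc_p × D = 4.10×10^6 × 60.7 = 2.49×10^8 J/(m^2 K).
Net heat input Q = F Δt = 277 × (77.2 days × 86400 s/day) = 1.85×10^9 J/m².
ΔT = Q / C = 1.85×10^9 / 2.49×10^8 = 7.42 K.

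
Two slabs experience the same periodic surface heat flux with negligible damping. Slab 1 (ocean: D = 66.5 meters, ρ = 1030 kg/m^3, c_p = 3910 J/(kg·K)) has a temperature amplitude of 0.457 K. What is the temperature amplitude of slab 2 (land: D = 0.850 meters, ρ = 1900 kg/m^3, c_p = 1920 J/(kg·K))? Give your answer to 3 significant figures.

C_ocean = 2.68×10^8 J/(m²·K); C_land = 3.10×10^6 J/(m²·K).
A ∝ 1/C ⇒ A_land = A_ocean × C_ocean/C_land = 0.457 × 86.4 = 39.5 K.

39.5 K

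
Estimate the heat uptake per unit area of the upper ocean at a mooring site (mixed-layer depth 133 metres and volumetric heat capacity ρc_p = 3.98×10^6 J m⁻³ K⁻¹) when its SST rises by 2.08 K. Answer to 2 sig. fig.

1.1×10^9

Areal heat capacity C = ρc_p × D = 3.98×10^6 × 133 = 5.29×10^8 J/(m^2 K).
ΔQ = C ΔT = 5.29×10^8 × 2.08 = 1.10×10^9 J/m².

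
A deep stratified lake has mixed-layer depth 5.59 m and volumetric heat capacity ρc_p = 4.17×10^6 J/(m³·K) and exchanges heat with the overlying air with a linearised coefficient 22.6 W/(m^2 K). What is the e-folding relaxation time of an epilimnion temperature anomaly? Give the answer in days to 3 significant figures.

Areal heat capacity C = ρc_p × D = 4.17×10^6 × 5.59 = 2.33×10^7 J/(m²·K).
Relaxation time τ = C / λ = 2.33×10^7 / 22.6 = 1.03×10^6 s.
In days: 1.03×10^6 s / (86400 s/day) = 11.9 days.

11.9 days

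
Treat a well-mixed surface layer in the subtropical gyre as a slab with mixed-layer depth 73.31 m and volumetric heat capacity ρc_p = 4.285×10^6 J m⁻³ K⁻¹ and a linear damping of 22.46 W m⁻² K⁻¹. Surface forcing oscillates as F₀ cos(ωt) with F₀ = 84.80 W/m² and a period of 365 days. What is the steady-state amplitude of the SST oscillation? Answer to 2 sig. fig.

Areal heat capacity C = ρc_p × D = 4.285×10^6 × 73.31 = 3.14×10^8 J/(m^2 K).
Angular frequency ω = 2π / T = 2π / 3.15×10^7 s = 1.99×10^-7 s⁻¹.
√((Cω)² + λ²) = √((62.6)² + 22.46²) = 66.5 W/(m²·K).
Amplitude A = F₀ / √((Cω)²+λ²) = 84.80 / 66.5 = 1.28 K.

1.3 K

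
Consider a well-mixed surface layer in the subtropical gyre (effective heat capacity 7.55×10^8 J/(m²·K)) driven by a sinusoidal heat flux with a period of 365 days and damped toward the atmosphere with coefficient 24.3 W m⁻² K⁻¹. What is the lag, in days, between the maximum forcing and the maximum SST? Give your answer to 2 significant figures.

82 days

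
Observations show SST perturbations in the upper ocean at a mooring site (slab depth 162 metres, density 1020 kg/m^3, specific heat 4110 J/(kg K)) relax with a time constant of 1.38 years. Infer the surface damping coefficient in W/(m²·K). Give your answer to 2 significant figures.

Areal heat capacity C = ρ c_p D = 1020 × 4110 × 162 = 6.79×10^8 J/(m^2 K).
τ = 1.38 years = 4.35×10^7 s.
λ = C / τ = 6.79×10^8 / 4.35×10^7 = 15.6 W/(m²·K).

16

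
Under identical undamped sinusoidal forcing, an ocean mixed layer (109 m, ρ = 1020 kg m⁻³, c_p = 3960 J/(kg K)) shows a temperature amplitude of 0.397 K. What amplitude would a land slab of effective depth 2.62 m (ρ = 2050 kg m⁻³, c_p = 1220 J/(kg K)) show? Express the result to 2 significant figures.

27 K

C_ocean = 4.40×10^8 J/(m²·K); C_land = 6.55×10^6 J/(m²·K).
A ∝ 1/C ⇒ A_land = A_ocean × C_ocean/C_land = 0.397 × 67.2 = 26.7 K.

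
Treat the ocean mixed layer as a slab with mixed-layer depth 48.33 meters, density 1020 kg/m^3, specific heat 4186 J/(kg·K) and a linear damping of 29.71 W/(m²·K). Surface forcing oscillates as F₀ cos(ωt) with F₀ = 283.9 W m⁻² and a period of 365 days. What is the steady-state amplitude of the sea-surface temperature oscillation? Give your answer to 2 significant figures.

5.6 K

Areal heat capacity C = ρ c_p D = 1020 × 4186 × 48.33 = 2.06×10^8 J m⁻² K⁻¹.
Angular frequency ω = 2π / T = 2π / 3.15×10^7 s = 1.99×10^-7 s⁻¹.
√((Cω)² + λ²) = √((41.1)² + 29.71²) = 50.7 W/(m²·K).
Amplitude A = F₀ / √((Cω)²+λ²) = 283.9 / 50.7 = 5.60 K.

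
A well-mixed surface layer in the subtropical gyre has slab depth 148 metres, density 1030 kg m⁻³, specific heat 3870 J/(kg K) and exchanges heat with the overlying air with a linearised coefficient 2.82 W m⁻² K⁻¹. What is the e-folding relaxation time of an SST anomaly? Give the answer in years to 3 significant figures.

Areal heat capacity C = ρ c_p D = 1030 × 3870 × 148 = 5.90×10^8 J/(m²·K).
Relaxation time τ = C / λ = 5.90×10^8 / 2.82 = 2.09×10^8 s.
In years: 2.09×10^8 s / (3.156×10^7 s/year) = 6.63 years.

6.63 years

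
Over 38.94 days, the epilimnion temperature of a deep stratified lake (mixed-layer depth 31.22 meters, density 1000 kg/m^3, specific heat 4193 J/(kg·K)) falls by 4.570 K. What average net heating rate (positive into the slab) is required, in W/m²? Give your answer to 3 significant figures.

-178

Areal heat capacity C = ρ c_p D = 1000 × 4193 × 31.22 = 1.31×10^8 J m⁻² K⁻¹.
Required heat per unit area: Q = C ΔT = 1.31×10^8 × -4.570 = -5.98×10^8 J/m².
Flux F = Q / Δt = -5.98×10^8 / 3.36×10^6 s = -178 W/m².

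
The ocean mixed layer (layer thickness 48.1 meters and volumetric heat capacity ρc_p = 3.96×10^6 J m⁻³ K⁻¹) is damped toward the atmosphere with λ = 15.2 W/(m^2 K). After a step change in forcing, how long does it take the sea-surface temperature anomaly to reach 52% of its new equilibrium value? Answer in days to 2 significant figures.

110 days

Areal heat capacity C = ρc_p × D = 3.96×10^6 × 48.1 = 1.90×10^8 J m⁻² K⁻¹.
τ = C / λ = 1.90×10^8 / 15.2 = 1.25×10^7 s.
Fraction reached: 1 − e^(−t/τ) = 0.52 ⇒ t = −τ ln(1 − 0.52) = τ × 0.734.
t = 9.20×10^6 s = 106 days.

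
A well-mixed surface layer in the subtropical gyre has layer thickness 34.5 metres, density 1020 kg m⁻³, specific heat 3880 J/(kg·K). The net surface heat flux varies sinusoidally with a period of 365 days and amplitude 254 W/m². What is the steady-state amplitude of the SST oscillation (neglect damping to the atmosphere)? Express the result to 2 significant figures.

Areal heat capacity C = ρ c_p D = 1020 × 3880 × 34.5 = 1.37×10^8 J/(m²·K).
Angular frequency ω = 2π / T = 2π / 3.15×10^7 s = 1.99×10^-7 s⁻¹.
Cω = 1.37×10^8 × 1.99×10^-7 = 27.2 W/(m²·K).
Amplitude A = F₀ / (Cω) = 254 / 27.2 = 9.34 K.

9.3 K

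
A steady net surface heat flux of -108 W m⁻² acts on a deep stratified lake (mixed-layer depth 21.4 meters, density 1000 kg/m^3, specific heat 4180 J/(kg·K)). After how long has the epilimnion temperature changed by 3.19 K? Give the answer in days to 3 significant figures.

Areal heat capacity C = ρ c_p D = 1000 × 4180 × 21.4 = 8.95×10^7 J m⁻² K⁻¹.
Time required: Δt = C ΔT / F = 8.95×10^7 × -3.19 / -108 = 2.64×10^6 s.
In days: 2.64×10^6 s / (86400 s/day) = 30.6 days.

30.6 days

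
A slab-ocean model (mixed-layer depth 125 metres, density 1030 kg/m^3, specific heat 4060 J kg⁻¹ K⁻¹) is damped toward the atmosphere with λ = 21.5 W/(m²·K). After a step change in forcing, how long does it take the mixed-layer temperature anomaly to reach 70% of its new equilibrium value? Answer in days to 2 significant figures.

340 days

Areal heat capacity C = ρ c_p D = 1030 × 4060 × 125 = 5.23×10^8 J/(m²·K).
τ = C / λ = 5.23×10^8 / 21.5 = 2.43×10^7 s.
Fraction reached: 1 − e^(−t/τ) = 0.70 ⇒ t = −τ ln(1 − 0.70) = τ × 1.20.
t = 2.93×10^7 s = 339 days.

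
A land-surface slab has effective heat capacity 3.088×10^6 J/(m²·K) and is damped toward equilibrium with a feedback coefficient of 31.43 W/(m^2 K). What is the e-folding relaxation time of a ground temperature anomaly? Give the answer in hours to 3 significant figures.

Areal heat capacity C = 3.088×10^6 J/(m²·K) (given).
Relaxation time τ = C / λ = 3.09×10^6 / 31.43 = 98300 s.
In hours: 98300 s / (3600 s/hour) = 27.3 hours.

27.3 hours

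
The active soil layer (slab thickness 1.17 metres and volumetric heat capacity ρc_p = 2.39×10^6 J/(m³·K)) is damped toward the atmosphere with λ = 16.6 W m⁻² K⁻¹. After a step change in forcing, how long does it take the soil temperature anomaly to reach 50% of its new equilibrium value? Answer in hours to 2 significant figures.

32 hours

Areal heat capacity C = ρc_p × D = 2.39×10^6 × 1.17 = 2.80×10^6 J m⁻² K⁻¹.
τ = C / λ = 2.80×10^6 / 16.6 = 1.68×10^5 s.
Fraction reached: 1 − e^(−t/τ) = 0.50 ⇒ t = −τ ln(1 − 0.50) = τ × 0.693.
t = 1.17×10^5 s = 32.4 hours.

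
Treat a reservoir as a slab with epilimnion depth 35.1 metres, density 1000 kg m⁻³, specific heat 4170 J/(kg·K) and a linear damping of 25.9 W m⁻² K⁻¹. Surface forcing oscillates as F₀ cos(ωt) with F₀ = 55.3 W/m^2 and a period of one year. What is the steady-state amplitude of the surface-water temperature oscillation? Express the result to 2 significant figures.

Areal heat capacity C = ρ c_p D = 1000 × 4170 × 35.1 = 1.46×10^8 J m⁻² K⁻¹.
Angular frequency ω = 2π / T = 2π / 3.15×10^7 s = 1.99×10^-7 s⁻¹.
√((Cω)² + λ²) = √((29.2)² + 25.9²) = 39.0 W/(m²·K).
Amplitude A = F₀ / √((Cω)²+λ²) = 55.3 / 39.0 = 1.42 K.

1.4 K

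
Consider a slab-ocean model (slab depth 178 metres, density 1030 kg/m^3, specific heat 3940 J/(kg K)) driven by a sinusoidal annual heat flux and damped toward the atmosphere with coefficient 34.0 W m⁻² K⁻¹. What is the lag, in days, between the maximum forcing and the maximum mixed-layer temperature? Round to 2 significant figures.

78 days

Areal heat capacity C = ρ c_p D = 1030 × 3940 × 178 = 7.22×10^8 J/(m^2 K).
ω = 2π / 3.15×10^7 s = 1.99×10^-7 s⁻¹.
Phase lag φ = arctan(Cω/λ) = arctan(144/34.0) = 1.34 rad.
Time lag = φ / ω = 1.34 / 1.99×10^-7 = 6.72×10^6 s = 77.8 days.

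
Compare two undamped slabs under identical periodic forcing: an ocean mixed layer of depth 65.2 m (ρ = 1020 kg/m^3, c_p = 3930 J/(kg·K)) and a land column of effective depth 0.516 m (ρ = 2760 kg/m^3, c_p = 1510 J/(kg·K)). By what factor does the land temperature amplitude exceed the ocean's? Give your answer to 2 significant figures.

120

C_ocean = 1020 × 3930 × 65.2 = 2.61×10^8 J/(m²·K).
C_land = 2760 × 1510 × 0.516 = 2.15×10^6 J/(m²·K).
Undamped amplitude ∝ 1/C, so A_land/A_ocean = C_ocean/C_land = 122.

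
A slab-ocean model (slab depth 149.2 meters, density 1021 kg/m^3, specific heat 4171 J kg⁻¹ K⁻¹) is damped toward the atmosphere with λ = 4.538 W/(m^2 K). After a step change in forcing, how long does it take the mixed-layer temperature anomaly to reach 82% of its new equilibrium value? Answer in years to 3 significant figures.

Areal heat capacity C = ρ c_p D = 1021 × 4171 × 149.2 = 6.35×10^8 J/(m^2 K).
τ = C / λ = 6.35×10^8 / 4.538 = 1.40×10^8 s.
Fraction reached: 1 − e^(−t/τ) = 0.82 ⇒ t = −τ ln(1 − 0.82) = τ × 1.71.
t = 2.40×10^8 s = 7.61 years.

7.61 years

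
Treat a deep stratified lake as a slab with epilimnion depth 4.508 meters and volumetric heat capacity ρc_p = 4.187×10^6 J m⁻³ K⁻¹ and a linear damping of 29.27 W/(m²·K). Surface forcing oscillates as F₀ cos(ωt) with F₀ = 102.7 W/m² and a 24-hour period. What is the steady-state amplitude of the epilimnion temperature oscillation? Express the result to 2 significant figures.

Areal heat capacity C = ρc_p × D = 4.187×10^6 × 4.508 = 1.89×10^7 J/(m²·K).
Angular frequency ω = 2π / T = 2π / 86400 s = 7.27×10^-5 s⁻¹.
√((Cω)² + λ²) = √((1370)² + 29.27²) = 1370 W/(m²·K).
Amplitude A = F₀ / √((Cω)²+λ²) = 102.7 / 1370 = 0.0748 K.

0.075 K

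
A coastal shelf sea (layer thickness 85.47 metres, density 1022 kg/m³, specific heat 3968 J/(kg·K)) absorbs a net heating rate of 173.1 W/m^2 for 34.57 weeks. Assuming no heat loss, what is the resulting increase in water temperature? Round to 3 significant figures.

Areal heat capacity C = ρ c_p D = 1022 × 3968 × 85.47 = 3.47×10^8 J/(m^2 K).
Net heat input Q = F Δt = 173.1 × (34.57 weeks × 6.048×10^5 s/week) = 3.62×10^9 J/m².
ΔT = Q / C = 3.62×10^9 / 3.47×10^8 = 10.4 K.

10.4 K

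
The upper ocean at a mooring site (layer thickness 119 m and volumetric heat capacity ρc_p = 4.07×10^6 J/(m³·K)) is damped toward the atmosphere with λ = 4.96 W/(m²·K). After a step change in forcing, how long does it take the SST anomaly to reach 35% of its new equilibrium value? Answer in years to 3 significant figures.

Areal heat capacity C = ρc_p × D = 4.07×10^6 × 119 = 4.84×10^8 J/(m^2 K).
τ = C / λ = 4.84×10^8 / 4.96 = 9.76×10^7 s.
Fraction reached: 1 − e^(−t/τ) = 0.35 ⇒ t = −τ ln(1 − 0.35) = τ × 0.431.
t = 4.21×10^7 s = 1.33 years.

1.33 years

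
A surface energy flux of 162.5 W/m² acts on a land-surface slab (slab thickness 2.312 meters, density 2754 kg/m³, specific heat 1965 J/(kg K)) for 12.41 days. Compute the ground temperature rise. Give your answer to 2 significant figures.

Areal heat capacity C = ρ c_p D = 2754 × 1965 × 2.312 = 1.25×10^7 J/(m^2 K).
Net heat input Q = F Δt = 162.5 × (12.41 days × 86400 s/day) = 1.74×10^8 J/m².
ΔT = Q / C = 1.74×10^8 / 1.25×10^7 = 13.9 K.

14 K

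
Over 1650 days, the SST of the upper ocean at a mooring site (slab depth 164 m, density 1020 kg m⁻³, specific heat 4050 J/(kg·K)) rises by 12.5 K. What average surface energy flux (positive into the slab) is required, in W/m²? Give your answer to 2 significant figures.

Areal heat capacity C = ρ c_p D = 1020 × 4050 × 164 = 6.77×10^8 J m⁻² K⁻¹.
Required heat per unit area: Q = C ΔT = 6.77×10^8 × 12.5 = 8.47×10^9 J/m².
Flux F = Q / Δt = 8.47×10^9 / 1.43×10^8 s = 59.4 W/m².

59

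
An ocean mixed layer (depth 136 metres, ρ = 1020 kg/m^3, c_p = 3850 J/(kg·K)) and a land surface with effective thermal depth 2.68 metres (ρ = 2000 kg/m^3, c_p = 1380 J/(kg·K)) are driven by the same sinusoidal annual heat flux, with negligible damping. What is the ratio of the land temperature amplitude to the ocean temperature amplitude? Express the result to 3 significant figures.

72.2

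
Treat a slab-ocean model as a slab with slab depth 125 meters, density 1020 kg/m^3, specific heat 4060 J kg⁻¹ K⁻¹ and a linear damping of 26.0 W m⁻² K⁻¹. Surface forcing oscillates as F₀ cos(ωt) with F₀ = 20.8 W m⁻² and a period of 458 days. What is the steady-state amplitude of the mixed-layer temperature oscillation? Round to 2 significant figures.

0.24 K

Areal heat capacity C = ρ c_p D = 1020 × 4060 × 125 = 5.18×10^8 J/(m^2 K).
Angular frequency ω = 2π / T = 2π / 3.96×10^7 s = 1.59×10^-7 s⁻¹.
√((Cω)² + λ²) = √((82.2)² + 26.0²) = 86.2 W/(m²·K).
Amplitude A = F₀ / √((Cω)²+λ²) = 20.8 / 86.2 = 0.241 K.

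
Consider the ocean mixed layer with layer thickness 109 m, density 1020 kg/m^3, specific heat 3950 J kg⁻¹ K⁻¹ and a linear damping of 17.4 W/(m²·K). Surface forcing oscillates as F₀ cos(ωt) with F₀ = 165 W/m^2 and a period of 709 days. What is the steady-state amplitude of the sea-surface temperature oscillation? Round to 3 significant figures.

3.42 K

Areal heat capacity C = ρ c_p D = 1020 × 3950 × 109 = 4.39×10^8 J/(m^2 K).
Angular frequency ω = 2π / T = 2π / 6.13×10^7 s = 1.03×10^-7 s⁻¹.
√((Cω)² + λ²) = √((45.0)² + 17.4²) = 48.3 W/(m²·K).
Amplitude A = F₀ / √((Cω)²+λ²) = 165 / 48.3 = 3.42 K.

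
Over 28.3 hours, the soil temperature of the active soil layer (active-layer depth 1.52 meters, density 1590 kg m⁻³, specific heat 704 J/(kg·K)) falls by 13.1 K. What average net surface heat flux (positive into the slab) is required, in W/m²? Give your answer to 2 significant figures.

-220

Areal heat capacity C = ρ c_p D = 1590 × 704 × 1.52 = 1.70×10^6 J m⁻² K⁻¹.
Required heat per unit area: Q = C ΔT = 1.70×10^6 × -13.1 = -2.23×10^7 J/m².
Flux F = Q / Δt = -2.23×10^7 / 1.02×10^5 s = -219 W/m².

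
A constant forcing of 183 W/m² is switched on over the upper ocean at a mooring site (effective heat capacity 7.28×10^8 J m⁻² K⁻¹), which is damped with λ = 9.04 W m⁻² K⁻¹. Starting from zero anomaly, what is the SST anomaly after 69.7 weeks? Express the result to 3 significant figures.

Areal heat capacity C = 7.28×10^8 J m⁻² K⁻¹ (given).
τ = C / λ = 7.28×10^8 / 9.04 = 8.05×10^7 s.
Equilibrium anomaly ΔT_eq = F / λ = 183 / 9.04 = 20.2 K.
t = 69.7 weeks = 4.22×10^7 s, so t/τ = 0.523.
ΔT(t) = ΔT_eq (1 − e^(−t/τ)) = 20.2 × (1 − e^−0.523) = 8.25 K.

8.25 K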